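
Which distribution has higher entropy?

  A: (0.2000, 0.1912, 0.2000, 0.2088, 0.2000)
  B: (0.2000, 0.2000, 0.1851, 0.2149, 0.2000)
A

Both distributions are close to uniform, making this a harder comparison.

H(A) = 2.3214 bits
H(B) = 2.3203 bits

The distribution closer to uniform has higher entropy.
Answer: A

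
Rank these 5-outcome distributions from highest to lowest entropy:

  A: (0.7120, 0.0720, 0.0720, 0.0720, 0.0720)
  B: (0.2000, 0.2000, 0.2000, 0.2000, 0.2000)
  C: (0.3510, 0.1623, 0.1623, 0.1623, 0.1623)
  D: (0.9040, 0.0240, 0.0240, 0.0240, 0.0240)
B > C > A > D

Key insight: Entropy is maximized by uniform distributions and minimized by concentrated distributions.

Entropies:
  H(A) = 1.4421 bits
  H(B) = 2.3219 bits
  H(C) = 2.2330 bits
  H(D) = 0.6482 bits

Ranking: B > C > A > D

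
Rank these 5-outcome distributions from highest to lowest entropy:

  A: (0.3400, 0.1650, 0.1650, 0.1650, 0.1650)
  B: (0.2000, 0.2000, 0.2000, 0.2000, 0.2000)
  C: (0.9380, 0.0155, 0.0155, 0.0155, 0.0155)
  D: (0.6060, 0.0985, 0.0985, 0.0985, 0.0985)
B > A > D > C

Key insight: Entropy is maximized by uniform distributions and minimized by concentrated distributions.

Entropies:
  H(A) = 2.2448 bits
  H(B) = 2.3219 bits
  H(C) = 0.4593 bits
  H(D) = 1.7553 bits

Ranking: B > A > D > C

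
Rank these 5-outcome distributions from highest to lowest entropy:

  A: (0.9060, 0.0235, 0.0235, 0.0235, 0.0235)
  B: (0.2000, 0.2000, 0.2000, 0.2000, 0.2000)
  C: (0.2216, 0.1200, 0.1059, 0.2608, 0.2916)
B > C > A

Key insight: Entropy is maximized by uniform distributions and minimized by concentrated distributions.

- Uniform distributions have maximum entropy log₂(5) = 2.3219 bits
- The more "peaked" or concentrated a distribution, the lower its entropy

Entropies:
  H(A) = 0.6377 bits
  H(B) = 2.3219 bits
  H(C) = 2.2161 bits

Ranking: B > C > A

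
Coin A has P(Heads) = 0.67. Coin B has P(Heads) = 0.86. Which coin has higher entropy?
A

For binary distributions, entropy is maximized at p=0.5 and decreases as p moves toward 0 or 1.

H(A) = H(0.67) = 0.9149 bits
H(B) = H(0.86) = 0.5842 bits

Distribution A (p=0.67) is closer to uniform (p=0.5), so it has higher entropy.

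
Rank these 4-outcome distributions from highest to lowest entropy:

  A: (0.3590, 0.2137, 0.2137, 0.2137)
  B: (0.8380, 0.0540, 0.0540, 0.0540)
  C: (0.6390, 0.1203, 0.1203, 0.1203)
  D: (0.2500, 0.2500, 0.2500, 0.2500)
D > A > C > B

Key insight: Entropy is maximized by uniform distributions and minimized by concentrated distributions.

Entropies:
  H(A) = 1.9578 bits
  H(B) = 0.8958 bits
  H(C) = 1.5157 bits
  H(D) = 2.0000 bits

Ranking: D > A > C > B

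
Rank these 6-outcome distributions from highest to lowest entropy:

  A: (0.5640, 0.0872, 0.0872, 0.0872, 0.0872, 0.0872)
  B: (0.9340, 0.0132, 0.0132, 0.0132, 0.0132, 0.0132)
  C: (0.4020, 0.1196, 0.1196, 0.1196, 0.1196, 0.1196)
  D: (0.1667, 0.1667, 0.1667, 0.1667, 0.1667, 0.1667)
D > C > A > B

Key insight: Entropy is maximized by uniform distributions and minimized by concentrated distributions.

Entropies:
  H(A) = 2.0005 bits
  H(B) = 0.5041 bits
  H(C) = 2.3606 bits
  H(D) = 2.5850 bits

Ranking: D > C > A > B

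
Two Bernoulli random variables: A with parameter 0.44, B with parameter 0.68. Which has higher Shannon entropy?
A

For binary distributions, entropy is maximized at p=0.5 and decreases as p moves toward 0 or 1.

H(A) = H(0.44) = 0.9896 bits
H(B) = H(0.68) = 0.9044 bits

Distribution A (p=0.44) is closer to uniform (p=0.5), so it has higher entropy.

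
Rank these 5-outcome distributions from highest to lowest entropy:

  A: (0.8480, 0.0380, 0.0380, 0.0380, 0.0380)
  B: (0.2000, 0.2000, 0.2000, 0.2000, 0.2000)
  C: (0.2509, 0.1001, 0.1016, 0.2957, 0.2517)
B > C > A

Key insight: Entropy is maximized by uniform distributions and minimized by concentrated distributions.

- Uniform distributions have maximum entropy log₂(5) = 2.3219 bits
- The more "peaked" or concentrated a distribution, the lower its entropy

Entropies:
  H(A) = 0.9188 bits
  H(B) = 2.3219 bits
  H(C) = 2.1888 bits

Ranking: B > C > A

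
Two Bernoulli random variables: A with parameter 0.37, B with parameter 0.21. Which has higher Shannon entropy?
A

For binary distributions, entropy is maximized at p=0.5 and decreases as p moves toward 0 or 1.

H(A) = H(0.37) = 0.9507 bits
H(B) = H(0.21) = 0.7415 bits

Distribution A (p=0.37) is closer to uniform (p=0.5), so it has higher entropy.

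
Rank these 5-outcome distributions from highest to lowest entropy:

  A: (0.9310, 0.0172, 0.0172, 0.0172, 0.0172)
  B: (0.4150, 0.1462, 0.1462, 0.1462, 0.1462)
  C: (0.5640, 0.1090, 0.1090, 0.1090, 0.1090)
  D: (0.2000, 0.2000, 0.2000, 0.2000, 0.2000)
D > B > C > A

Key insight: Entropy is maximized by uniform distributions and minimized by concentrated distributions.

Entropies:
  H(A) = 0.5002 bits
  H(B) = 2.1491 bits
  H(C) = 1.8601 bits
  H(D) = 2.3219 bits

Ranking: D > B > C > A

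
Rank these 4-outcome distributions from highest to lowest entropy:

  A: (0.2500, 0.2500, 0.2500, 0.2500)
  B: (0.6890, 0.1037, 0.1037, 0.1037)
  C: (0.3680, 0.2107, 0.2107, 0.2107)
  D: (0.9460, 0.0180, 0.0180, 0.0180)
A > C > B > D

Key insight: Entropy is maximized by uniform distributions and minimized by concentrated distributions.

Entropies:
  H(A) = 2.0000 bits
  H(B) = 1.3872 bits
  H(C) = 1.9508 bits
  H(D) = 0.3887 bits

Ranking: A > C > B > D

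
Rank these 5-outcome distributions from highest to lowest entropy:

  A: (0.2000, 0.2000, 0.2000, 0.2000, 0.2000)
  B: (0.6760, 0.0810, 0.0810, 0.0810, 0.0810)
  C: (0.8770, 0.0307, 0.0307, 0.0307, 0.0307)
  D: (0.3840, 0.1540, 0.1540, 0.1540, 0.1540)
A > D > B > C

Key insight: Entropy is maximized by uniform distributions and minimized by concentrated distributions.

Entropies:
  H(A) = 2.3219 bits
  H(B) = 1.5567 bits
  H(C) = 0.7839 bits
  H(D) = 2.1928 bits

Ranking: A > D > B > C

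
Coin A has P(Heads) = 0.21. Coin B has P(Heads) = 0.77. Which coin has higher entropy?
B

For binary distributions, entropy is maximized at p=0.5 and decreases as p moves toward 0 or 1.

H(A) = H(0.21) = 0.7415 bits
H(B) = H(0.77) = 0.7780 bits

Distribution B (p=0.77) is closer to uniform (p=0.5), so it has higher entropy.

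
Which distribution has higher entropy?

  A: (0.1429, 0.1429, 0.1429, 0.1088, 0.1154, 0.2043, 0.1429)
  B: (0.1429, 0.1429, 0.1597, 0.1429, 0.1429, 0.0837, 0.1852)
A

Both distributions are close to uniform, making this a harder comparison.

H(A) = 2.7801 bits
H(B) = 2.7769 bits

The distribution closer to uniform has higher entropy.
Answer: A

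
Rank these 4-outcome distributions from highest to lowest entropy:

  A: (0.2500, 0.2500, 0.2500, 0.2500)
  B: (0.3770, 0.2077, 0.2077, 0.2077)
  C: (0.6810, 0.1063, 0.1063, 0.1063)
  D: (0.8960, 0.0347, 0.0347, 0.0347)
A > B > C > D

Key insight: Entropy is maximized by uniform distributions and minimized by concentrated distributions.

Entropies:
  H(A) = 2.0000 bits
  H(B) = 1.9433 bits
  H(C) = 1.4089 bits
  H(D) = 0.6464 bits

Ranking: A > B > C > D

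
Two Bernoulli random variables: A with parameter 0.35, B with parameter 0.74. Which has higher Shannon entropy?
A

For binary distributions, entropy is maximized at p=0.5 and decreases as p moves toward 0 or 1.

H(A) = H(0.35) = 0.9341 bits
H(B) = H(0.74) = 0.8267 bits

Distribution A (p=0.35) is closer to uniform (p=0.5), so it has higher entropy.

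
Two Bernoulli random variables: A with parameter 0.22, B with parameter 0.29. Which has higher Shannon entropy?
B

For binary distributions, entropy is maximized at p=0.5 and decreases as p moves toward 0 or 1.

H(A) = H(0.22) = 0.7602 bits
H(B) = H(0.29) = 0.8687 bits

Distribution B (p=0.29) is closer to uniform (p=0.5), so it has higher entropy.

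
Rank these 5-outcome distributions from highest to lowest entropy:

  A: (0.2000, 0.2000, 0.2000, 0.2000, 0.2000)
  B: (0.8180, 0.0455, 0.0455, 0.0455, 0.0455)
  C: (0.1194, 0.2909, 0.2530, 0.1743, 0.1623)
A > C > B

Key insight: Entropy is maximized by uniform distributions and minimized by concentrated distributions.

- Uniform distributions have maximum entropy log₂(5) = 2.3219 bits
- The more "peaked" or concentrated a distribution, the lower its entropy

Entropies:
  H(A) = 2.3219 bits
  H(B) = 1.0484 bits
  H(C) = 2.2511 bits

Ranking: A > C > B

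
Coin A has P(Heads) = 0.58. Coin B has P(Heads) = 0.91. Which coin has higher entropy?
A

For binary distributions, entropy is maximized at p=0.5 and decreases as p moves toward 0 or 1.

H(A) = H(0.58) = 0.9815 bits
H(B) = H(0.91) = 0.4365 bits

Distribution A (p=0.58) is closer to uniform (p=0.5), so it has higher entropy.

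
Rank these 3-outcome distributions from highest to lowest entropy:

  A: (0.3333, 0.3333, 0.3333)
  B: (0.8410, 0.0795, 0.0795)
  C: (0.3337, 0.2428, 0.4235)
A > C > B

Key insight: Entropy is maximized by uniform distributions and minimized by concentrated distributions.

- Uniform distributions have maximum entropy log₂(3) = 1.5850 bits
- The more "peaked" or concentrated a distribution, the lower its entropy

Entropies:
  H(A) = 1.5850 bits
  H(B) = 0.7909 bits
  H(C) = 1.5492 bits

Ranking: A > C > B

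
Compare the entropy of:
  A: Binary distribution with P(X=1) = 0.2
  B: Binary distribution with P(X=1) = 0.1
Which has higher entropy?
A

For binary distributions, entropy is maximized at p=0.5 and decreases as p moves toward 0 or 1.

H(A) = H(0.2) = 0.7219 bits
H(B) = H(0.1) = 0.4690 bits

Distribution A (p=0.2) is closer to uniform (p=0.5), so it has higher entropy.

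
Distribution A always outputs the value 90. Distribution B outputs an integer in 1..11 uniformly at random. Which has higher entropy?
B

A is deterministic, so H(A) = 0. B is uniform over 11 outcomes, so H(B) = log₂(11) = 3.459 bits. Any distribution with genuine randomness has higher entropy than a deterministic one.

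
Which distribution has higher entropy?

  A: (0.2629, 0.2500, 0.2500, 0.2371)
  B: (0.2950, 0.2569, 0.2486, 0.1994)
A

Both distributions are close to uniform, making this a harder comparison.

H(A) = 1.9990 bits
H(B) = 1.9864 bits

The distribution closer to uniform has higher entropy.
Answer: A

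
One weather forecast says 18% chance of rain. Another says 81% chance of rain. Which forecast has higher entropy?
81% forecast

Treat each forecast as a Bernoulli distribution. Binary entropy is maximized at p=0.5 and falls off symmetrically toward 0 or 1. The 81% forecast is closer to 50%, so it is more uncertain. H(18%) ≈ 0.680 bits, H(81%) ≈ 0.701 bits.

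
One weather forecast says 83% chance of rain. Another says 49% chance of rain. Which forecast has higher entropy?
49% forecast

Treat each forecast as a Bernoulli distribution. Binary entropy is maximized at p=0.5 and falls off symmetrically toward 0 or 1. The 49% forecast is closer to 50%, so it is more uncertain. H(83%) ≈ 0.658 bits, H(49%) ≈ 1.000 bits.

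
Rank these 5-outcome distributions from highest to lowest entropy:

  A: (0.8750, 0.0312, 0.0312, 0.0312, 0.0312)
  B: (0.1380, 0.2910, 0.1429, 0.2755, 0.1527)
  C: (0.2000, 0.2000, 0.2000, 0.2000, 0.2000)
C > B > A

Key insight: Entropy is maximized by uniform distributions and minimized by concentrated distributions.

- Uniform distributions have maximum entropy log₂(5) = 2.3219 bits
- The more "peaked" or concentrated a distribution, the lower its entropy

Entropies:
  H(A) = 0.7936 bits
  H(B) = 2.2400 bits
  H(C) = 2.3219 bits

Ranking: C > B > A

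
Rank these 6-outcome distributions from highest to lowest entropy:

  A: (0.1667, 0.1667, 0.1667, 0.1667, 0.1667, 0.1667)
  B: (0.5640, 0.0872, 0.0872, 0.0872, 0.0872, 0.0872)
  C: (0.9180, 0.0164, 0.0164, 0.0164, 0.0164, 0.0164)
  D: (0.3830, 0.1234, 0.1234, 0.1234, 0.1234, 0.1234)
A > D > B > C

Key insight: Entropy is maximized by uniform distributions and minimized by concentrated distributions.

Entropies:
  H(A) = 2.5850 bits
  H(B) = 2.0005 bits
  H(C) = 0.5996 bits
  H(D) = 2.3928 bits

Ranking: A > D > B > C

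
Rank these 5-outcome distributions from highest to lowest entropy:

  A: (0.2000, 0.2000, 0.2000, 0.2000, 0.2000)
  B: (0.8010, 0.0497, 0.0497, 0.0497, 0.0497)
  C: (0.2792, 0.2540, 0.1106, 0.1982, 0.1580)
A > C > B

Key insight: Entropy is maximized by uniform distributions and minimized by concentrated distributions.

- Uniform distributions have maximum entropy log₂(5) = 2.3219 bits
- The more "peaked" or concentrated a distribution, the lower its entropy

Entropies:
  H(A) = 2.3219 bits
  H(B) = 1.1179 bits
  H(C) = 2.2508 bits

Ranking: A > C > B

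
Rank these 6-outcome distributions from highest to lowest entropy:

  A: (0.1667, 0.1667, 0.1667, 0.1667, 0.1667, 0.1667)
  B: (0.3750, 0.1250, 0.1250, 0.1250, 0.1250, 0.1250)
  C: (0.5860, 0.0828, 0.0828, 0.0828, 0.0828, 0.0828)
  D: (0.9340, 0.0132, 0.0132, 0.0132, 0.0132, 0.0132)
A > B > C > D

Key insight: Entropy is maximized by uniform distributions and minimized by concentrated distributions.

Entropies:
  H(A) = 2.5850 bits
  H(B) = 2.4056 bits
  H(C) = 1.9398 bits
  H(D) = 0.5041 bits

Ranking: A > B > C > D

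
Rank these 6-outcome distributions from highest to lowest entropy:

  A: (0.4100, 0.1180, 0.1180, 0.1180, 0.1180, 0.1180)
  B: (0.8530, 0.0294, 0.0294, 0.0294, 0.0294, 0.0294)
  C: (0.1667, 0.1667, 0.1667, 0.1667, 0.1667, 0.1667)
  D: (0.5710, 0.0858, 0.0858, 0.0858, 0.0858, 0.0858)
C > A > D > B

Key insight: Entropy is maximized by uniform distributions and minimized by concentrated distributions.

Entropies:
  H(A) = 2.3464 bits
  H(B) = 0.9436 bits
  H(C) = 2.5850 bits
  H(D) = 1.9815 bits

Ranking: C > A > D > B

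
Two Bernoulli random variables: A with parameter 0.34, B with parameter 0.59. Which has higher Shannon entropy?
B

For binary distributions, entropy is maximized at p=0.5 and decreases as p moves toward 0 or 1.

H(A) = H(0.34) = 0.9248 bits
H(B) = H(0.59) = 0.9765 bits

Distribution B (p=0.59) is closer to uniform (p=0.5), so it has higher entropy.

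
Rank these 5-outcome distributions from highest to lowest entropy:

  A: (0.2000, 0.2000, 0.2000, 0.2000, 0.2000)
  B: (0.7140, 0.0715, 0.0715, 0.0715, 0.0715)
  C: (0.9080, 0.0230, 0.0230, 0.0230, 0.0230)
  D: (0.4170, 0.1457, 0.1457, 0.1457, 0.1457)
A > D > B > C

Key insight: Entropy is maximized by uniform distributions and minimized by concentrated distributions.

Entropies:
  H(A) = 2.3219 bits
  H(B) = 1.4355 bits
  H(C) = 0.6271 bits
  H(D) = 2.1460 bits

Ranking: A > D > B > C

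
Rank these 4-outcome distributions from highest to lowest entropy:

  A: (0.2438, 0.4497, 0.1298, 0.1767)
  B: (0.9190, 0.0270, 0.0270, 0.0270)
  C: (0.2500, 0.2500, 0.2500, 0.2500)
C > A > B

Key insight: Entropy is maximized by uniform distributions and minimized by concentrated distributions.

- Uniform distributions have maximum entropy log₂(4) = 2.0000 bits
- The more "peaked" or concentrated a distribution, the lower its entropy

Entropies:
  H(A) = 1.8392 bits
  H(B) = 0.5341 bits
  H(C) = 2.0000 bits

Ranking: C > A > B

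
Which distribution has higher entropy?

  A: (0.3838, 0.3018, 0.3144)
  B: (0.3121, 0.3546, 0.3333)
B

Both distributions are close to uniform, making this a harder comparison.

H(A) = 1.5767 bits
H(B) = 1.5830 bits

The distribution closer to uniform has higher entropy.
Answer: B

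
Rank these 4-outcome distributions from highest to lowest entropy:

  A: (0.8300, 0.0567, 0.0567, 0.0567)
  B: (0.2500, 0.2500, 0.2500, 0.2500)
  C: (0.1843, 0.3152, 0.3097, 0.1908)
B > C > A

Key insight: Entropy is maximized by uniform distributions and minimized by concentrated distributions.

- Uniform distributions have maximum entropy log₂(4) = 2.0000 bits
- The more "peaked" or concentrated a distribution, the lower its entropy

Entropies:
  H(A) = 0.9271 bits
  H(B) = 2.0000 bits
  H(C) = 1.9544 bits

Ranking: B > C > A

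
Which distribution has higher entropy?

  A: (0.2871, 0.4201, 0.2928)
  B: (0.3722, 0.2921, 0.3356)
B

Both distributions are close to uniform, making this a harder comparison.

H(A) = 1.5613 bits
H(B) = 1.5780 bits

The distribution closer to uniform has higher entropy.
Answer: B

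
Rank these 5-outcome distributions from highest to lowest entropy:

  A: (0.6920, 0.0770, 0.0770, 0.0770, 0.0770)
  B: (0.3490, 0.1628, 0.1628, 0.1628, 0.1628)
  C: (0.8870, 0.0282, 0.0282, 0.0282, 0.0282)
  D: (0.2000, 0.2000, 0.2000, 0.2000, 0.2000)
D > B > A > C

Key insight: Entropy is maximized by uniform distributions and minimized by concentrated distributions.

Entropies:
  H(A) = 1.5069 bits
  H(B) = 2.2352 bits
  H(C) = 0.7349 bits
  H(D) = 2.3219 bits

Ranking: D > B > A > C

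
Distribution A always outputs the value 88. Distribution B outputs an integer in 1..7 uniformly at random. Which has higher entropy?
B

A is deterministic, so H(A) = 0. B is uniform over 7 outcomes, so H(B) = log₂(7) = 2.807 bits. Any distribution with genuine randomness has higher entropy than a deterministic one.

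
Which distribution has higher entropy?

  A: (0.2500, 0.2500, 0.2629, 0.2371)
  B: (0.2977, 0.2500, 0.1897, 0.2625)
A

Both distributions are close to uniform, making this a harder comparison.

H(A) = 1.9990 bits
H(B) = 1.9819 bits

The distribution closer to uniform has higher entropy.
Answer: A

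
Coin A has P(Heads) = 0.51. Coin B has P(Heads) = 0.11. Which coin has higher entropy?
A

For binary distributions, entropy is maximized at p=0.5 and decreases as p moves toward 0 or 1.

H(A) = H(0.51) = 0.9997 bits
H(B) = H(0.11) = 0.4999 bits

Distribution A (p=0.51) is closer to uniform (p=0.5), so it has higher entropy.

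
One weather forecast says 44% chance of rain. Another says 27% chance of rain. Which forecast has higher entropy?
44% forecast

Treat each forecast as a Bernoulli distribution. Binary entropy is maximized at p=0.5 and falls off symmetrically toward 0 or 1. The 44% forecast is closer to 50%, so it is more uncertain. H(44%) ≈ 0.990 bits, H(27%) ≈ 0.841 bits.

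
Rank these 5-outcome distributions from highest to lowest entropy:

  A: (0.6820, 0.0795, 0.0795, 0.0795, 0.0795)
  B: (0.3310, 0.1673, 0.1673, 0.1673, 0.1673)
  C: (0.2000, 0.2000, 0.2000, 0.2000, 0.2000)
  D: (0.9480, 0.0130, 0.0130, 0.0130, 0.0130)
C > B > A > D

Key insight: Entropy is maximized by uniform distributions and minimized by concentrated distributions.

Entropies:
  H(A) = 1.5382 bits
  H(B) = 2.2539 bits
  H(C) = 2.3219 bits
  H(D) = 0.3988 bits

Ranking: C > B > A > D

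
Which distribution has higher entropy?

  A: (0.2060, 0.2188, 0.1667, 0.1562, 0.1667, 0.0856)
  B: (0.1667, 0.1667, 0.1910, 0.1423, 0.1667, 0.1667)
B

Both distributions are close to uniform, making this a harder comparison.

H(A) = 2.5329 bits
H(B) = 2.5798 bits

The distribution closer to uniform has higher entropy.
Answer: B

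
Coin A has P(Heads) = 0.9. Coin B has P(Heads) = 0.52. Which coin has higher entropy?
B

For binary distributions, entropy is maximized at p=0.5 and decreases as p moves toward 0 or 1.

H(A) = H(0.9) = 0.4690 bits
H(B) = H(0.52) = 0.9988 bits

Distribution B (p=0.52) is closer to uniform (p=0.5), so it has higher entropy.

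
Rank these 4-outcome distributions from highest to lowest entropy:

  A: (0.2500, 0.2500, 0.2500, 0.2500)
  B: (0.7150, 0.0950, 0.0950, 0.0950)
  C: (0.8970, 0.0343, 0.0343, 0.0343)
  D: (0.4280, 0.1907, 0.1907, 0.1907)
A > D > B > C

Key insight: Entropy is maximized by uniform distributions and minimized by concentrated distributions.

Entropies:
  H(A) = 2.0000 bits
  H(B) = 1.3139 bits
  H(C) = 0.6417 bits
  H(D) = 1.8916 bits

Ranking: A > D > B > C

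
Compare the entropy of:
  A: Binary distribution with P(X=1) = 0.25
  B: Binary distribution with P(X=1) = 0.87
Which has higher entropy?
A

For binary distributions, entropy is maximized at p=0.5 and decreases as p moves toward 0 or 1.

H(A) = H(0.25) = 0.8113 bits
H(B) = H(0.87) = 0.5574 bits

Distribution A (p=0.25) is closer to uniform (p=0.5), so it has higher entropy.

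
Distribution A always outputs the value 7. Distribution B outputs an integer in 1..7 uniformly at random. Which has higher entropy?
B

A is deterministic, so H(A) = 0. B is uniform over 7 outcomes, so H(B) = log₂(7) = 2.807 bits. Any distribution with genuine randomness has higher entropy than a deterministic one.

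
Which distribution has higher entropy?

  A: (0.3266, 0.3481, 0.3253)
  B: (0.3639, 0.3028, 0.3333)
A

Both distributions are close to uniform, making this a harder comparison.

H(A) = 1.5843 bits
H(B) = 1.5809 bits

The distribution closer to uniform has higher entropy.
Answer: A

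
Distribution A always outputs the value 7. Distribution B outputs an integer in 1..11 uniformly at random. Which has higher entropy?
B

A is deterministic, so H(A) = 0. B is uniform over 11 outcomes, so H(B) = log₂(11) = 3.459 bits. Any distribution with genuine randomness has higher entropy than a deterministic one.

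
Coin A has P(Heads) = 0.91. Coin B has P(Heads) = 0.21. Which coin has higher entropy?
B

For binary distributions, entropy is maximized at p=0.5 and decreases as p moves toward 0 or 1.

H(A) = H(0.91) = 0.4365 bits
H(B) = H(0.21) = 0.7415 bits

Distribution B (p=0.21) is closer to uniform (p=0.5), so it has higher entropy.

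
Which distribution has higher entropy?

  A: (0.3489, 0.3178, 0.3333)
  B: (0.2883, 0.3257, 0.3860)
A

Both distributions are close to uniform, making this a harder comparison.

H(A) = 1.5839 bits
H(B) = 1.5745 bits

The distribution closer to uniform has higher entropy.
Answer: A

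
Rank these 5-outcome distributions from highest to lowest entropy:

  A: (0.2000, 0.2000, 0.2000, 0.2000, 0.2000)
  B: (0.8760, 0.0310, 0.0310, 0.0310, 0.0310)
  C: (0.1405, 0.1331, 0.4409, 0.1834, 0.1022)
A > C > B

Key insight: Entropy is maximized by uniform distributions and minimized by concentrated distributions.

- Uniform distributions have maximum entropy log₂(5) = 2.3219 bits
- The more "peaked" or concentrated a distribution, the lower its entropy

Entropies:
  H(A) = 2.3219 bits
  H(B) = 0.7888 bits
  H(C) = 2.0909 bits

Ranking: A > C > B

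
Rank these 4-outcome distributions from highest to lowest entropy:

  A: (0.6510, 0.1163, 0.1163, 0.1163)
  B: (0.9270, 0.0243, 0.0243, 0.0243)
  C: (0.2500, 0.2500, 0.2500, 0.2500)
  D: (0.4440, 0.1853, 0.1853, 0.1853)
C > D > A > B

Key insight: Entropy is maximized by uniform distributions and minimized by concentrated distributions.

Entropies:
  H(A) = 1.4863 bits
  H(B) = 0.4927 bits
  H(C) = 2.0000 bits
  H(D) = 1.8722 bits

Ranking: C > D > A > B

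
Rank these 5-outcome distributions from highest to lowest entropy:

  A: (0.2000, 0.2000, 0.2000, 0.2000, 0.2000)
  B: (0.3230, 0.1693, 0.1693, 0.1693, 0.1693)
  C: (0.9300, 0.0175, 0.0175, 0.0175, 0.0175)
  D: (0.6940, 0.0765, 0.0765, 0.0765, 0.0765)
A > B > D > C

Key insight: Entropy is maximized by uniform distributions and minimized by concentrated distributions.

Entropies:
  H(A) = 2.3219 bits
  H(B) = 2.2616 bits
  H(C) = 0.5059 bits
  H(D) = 1.5005 bits

Ranking: A > B > D > C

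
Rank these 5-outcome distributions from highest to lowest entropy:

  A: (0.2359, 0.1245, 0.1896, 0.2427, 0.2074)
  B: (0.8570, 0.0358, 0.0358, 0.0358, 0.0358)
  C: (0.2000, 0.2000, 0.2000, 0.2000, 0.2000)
C > A > B

Key insight: Entropy is maximized by uniform distributions and minimized by concentrated distributions.

- Uniform distributions have maximum entropy log₂(5) = 2.3219 bits
- The more "peaked" or concentrated a distribution, the lower its entropy

Entropies:
  H(A) = 2.2870 bits
  H(B) = 0.8780 bits
  H(C) = 2.3219 bits

Ranking: C > A > B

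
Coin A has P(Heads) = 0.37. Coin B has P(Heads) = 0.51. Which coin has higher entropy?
B

For binary distributions, entropy is maximized at p=0.5 and decreases as p moves toward 0 or 1.

H(A) = H(0.37) = 0.9507 bits
H(B) = H(0.51) = 0.9997 bits

Distribution B (p=0.51) is closer to uniform (p=0.5), so it has higher entropy.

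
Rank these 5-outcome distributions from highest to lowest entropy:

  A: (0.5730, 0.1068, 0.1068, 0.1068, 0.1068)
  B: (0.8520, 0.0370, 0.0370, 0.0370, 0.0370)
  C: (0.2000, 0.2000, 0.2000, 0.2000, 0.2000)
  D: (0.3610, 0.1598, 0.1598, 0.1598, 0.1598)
C > D > A > B

Key insight: Entropy is maximized by uniform distributions and minimized by concentrated distributions.

Entropies:
  H(A) = 1.8386 bits
  H(B) = 0.9008 bits
  H(C) = 2.3219 bits
  H(D) = 2.2215 bits

Ranking: C > D > A > B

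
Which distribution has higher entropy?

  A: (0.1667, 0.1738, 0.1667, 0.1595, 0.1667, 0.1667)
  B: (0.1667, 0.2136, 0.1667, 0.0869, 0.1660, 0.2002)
A

Both distributions are close to uniform, making this a harder comparison.

H(A) = 2.5845 bits
H(B) = 2.5382 bits

The distribution closer to uniform has higher entropy.
Answer: A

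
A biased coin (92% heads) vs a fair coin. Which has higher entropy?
Fair coin

The fair coin is uniform (p=0.5), maximizing binary entropy at 1 bit. The biased coin has H(0.92) ≈ 0.402 bits — its outcome is more predictable, so its entropy is lower.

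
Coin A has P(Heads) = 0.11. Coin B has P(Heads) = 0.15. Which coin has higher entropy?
B

For binary distributions, entropy is maximized at p=0.5 and decreases as p moves toward 0 or 1.

H(A) = H(0.11) = 0.4999 bits
H(B) = H(0.15) = 0.6098 bits

Distribution B (p=0.15) is closer to uniform (p=0.5), so it has higher entropy.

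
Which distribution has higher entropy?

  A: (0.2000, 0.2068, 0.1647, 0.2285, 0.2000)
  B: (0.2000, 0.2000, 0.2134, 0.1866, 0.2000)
B

Both distributions are close to uniform, making this a harder comparison.

H(A) = 2.3142 bits
H(B) = 2.3206 bits

The distribution closer to uniform has higher entropy.
Answer: B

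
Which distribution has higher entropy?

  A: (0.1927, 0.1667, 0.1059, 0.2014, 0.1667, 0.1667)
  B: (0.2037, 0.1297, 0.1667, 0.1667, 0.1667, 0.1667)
B

Both distributions are close to uniform, making this a harder comparison.

H(A) = 2.5589 bits
H(B) = 2.5730 bits

The distribution closer to uniform has higher entropy.
Answer: B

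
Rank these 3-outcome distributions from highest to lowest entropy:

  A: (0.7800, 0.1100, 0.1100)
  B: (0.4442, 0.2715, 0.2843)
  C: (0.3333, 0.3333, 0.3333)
C > B > A

Key insight: Entropy is maximized by uniform distributions and minimized by concentrated distributions.

- Uniform distributions have maximum entropy log₂(3) = 1.5850 bits
- The more "peaked" or concentrated a distribution, the lower its entropy

Entropies:
  H(A) = 0.9802 bits
  H(B) = 1.5466 bits
  H(C) = 1.5850 bits

Ranking: C > B > A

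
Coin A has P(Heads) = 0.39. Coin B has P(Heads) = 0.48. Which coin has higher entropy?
B

For binary distributions, entropy is maximized at p=0.5 and decreases as p moves toward 0 or 1.

H(A) = H(0.39) = 0.9648 bits
H(B) = H(0.48) = 0.9988 bits

Distribution B (p=0.48) is closer to uniform (p=0.5), so it has higher entropy.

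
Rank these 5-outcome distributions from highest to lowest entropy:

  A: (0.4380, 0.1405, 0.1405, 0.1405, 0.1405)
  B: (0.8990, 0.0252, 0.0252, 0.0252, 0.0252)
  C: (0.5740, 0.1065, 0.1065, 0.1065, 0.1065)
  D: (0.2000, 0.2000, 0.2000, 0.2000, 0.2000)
D > A > C > B

Key insight: Entropy is maximized by uniform distributions and minimized by concentrated distributions.

Entropies:
  H(A) = 2.1129 bits
  H(B) = 0.6742 bits
  H(C) = 1.8361 bits
  H(D) = 2.3219 bits

Ranking: D > A > C > B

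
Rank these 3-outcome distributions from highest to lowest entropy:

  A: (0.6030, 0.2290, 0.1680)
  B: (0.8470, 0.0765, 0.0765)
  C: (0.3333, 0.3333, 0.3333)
C > A > B

Key insight: Entropy is maximized by uniform distributions and minimized by concentrated distributions.

- Uniform distributions have maximum entropy log₂(3) = 1.5850 bits
- The more "peaked" or concentrated a distribution, the lower its entropy

Entropies:
  H(A) = 1.3594 bits
  H(B) = 0.7703 bits
  H(C) = 1.5850 bits

Ranking: C > A > B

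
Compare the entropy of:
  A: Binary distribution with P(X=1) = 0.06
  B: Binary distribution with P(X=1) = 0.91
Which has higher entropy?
B

For binary distributions, entropy is maximized at p=0.5 and decreases as p moves toward 0 or 1.

H(A) = H(0.06) = 0.3274 bits
H(B) = H(0.91) = 0.4365 bits

Distribution B (p=0.91) is closer to uniform (p=0.5), so it has higher entropy.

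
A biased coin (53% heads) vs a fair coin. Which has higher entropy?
Fair coin

The fair coin is uniform (p=0.5), maximizing binary entropy at 1 bit. The biased coin has H(0.53) ≈ 0.997 bits — its outcome is more predictable, so its entropy is lower.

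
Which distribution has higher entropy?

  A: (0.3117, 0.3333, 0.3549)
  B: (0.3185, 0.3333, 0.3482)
B

Both distributions are close to uniform, making this a harder comparison.

H(A) = 1.5829 bits
H(B) = 1.5840 bits

The distribution closer to uniform has higher entropy.
Answer: B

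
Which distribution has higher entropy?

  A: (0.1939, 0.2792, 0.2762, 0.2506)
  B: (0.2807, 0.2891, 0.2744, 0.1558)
A

Both distributions are close to uniform, making this a harder comparison.

H(A) = 1.9859 bits
H(B) = 1.9619 bits

The distribution closer to uniform has higher entropy.
Answer: A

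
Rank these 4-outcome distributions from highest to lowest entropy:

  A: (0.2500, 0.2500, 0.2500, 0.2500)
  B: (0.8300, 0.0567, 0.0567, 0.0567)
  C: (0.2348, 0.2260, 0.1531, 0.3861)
A > C > B

Key insight: Entropy is maximized by uniform distributions and minimized by concentrated distributions.

- Uniform distributions have maximum entropy log₂(4) = 2.0000 bits
- The more "peaked" or concentrated a distribution, the lower its entropy

Entropies:
  H(A) = 2.0000 bits
  H(B) = 0.9271 bits
  H(C) = 1.9203 bits

Ranking: A > C > B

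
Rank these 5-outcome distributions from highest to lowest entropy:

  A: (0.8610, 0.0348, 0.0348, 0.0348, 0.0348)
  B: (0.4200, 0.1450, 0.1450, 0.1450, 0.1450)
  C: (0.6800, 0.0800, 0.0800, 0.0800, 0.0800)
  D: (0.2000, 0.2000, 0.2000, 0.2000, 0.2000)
D > B > C > A

Key insight: Entropy is maximized by uniform distributions and minimized by concentrated distributions.

Entropies:
  H(A) = 0.8596 bits
  H(B) = 2.1415 bits
  H(C) = 1.5444 bits
  H(D) = 2.3219 bits

Ranking: D > B > C > A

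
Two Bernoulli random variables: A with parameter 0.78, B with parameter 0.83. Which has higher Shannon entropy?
A

For binary distributions, entropy is maximized at p=0.5 and decreases as p moves toward 0 or 1.

H(A) = H(0.78) = 0.7602 bits
H(B) = H(0.83) = 0.6577 bits

Distribution A (p=0.78) is closer to uniform (p=0.5), so it has higher entropy.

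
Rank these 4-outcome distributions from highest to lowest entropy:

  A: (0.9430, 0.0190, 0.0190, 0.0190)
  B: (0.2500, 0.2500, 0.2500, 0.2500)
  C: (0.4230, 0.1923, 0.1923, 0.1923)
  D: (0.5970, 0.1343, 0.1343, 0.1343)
B > C > D > A

Key insight: Entropy is maximized by uniform distributions and minimized by concentrated distributions.

Entropies:
  H(A) = 0.4058 bits
  H(B) = 2.0000 bits
  H(C) = 1.8973 bits
  H(D) = 1.6114 bits

Ranking: B > C > D > A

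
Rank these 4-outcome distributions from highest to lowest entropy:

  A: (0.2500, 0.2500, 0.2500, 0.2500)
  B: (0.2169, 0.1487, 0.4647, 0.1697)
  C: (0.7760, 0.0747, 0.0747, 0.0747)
A > B > C

Key insight: Entropy is maximized by uniform distributions and minimized by concentrated distributions.

- Uniform distributions have maximum entropy log₂(4) = 2.0000 bits
- The more "peaked" or concentrated a distribution, the lower its entropy

Entropies:
  H(A) = 2.0000 bits
  H(B) = 1.8352 bits
  H(C) = 1.1224 bits

Ranking: A > B > C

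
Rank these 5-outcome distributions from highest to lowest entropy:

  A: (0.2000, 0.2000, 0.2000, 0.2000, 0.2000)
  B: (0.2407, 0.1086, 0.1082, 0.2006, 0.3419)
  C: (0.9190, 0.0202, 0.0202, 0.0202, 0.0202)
A > B > C

Key insight: Entropy is maximized by uniform distributions and minimized by concentrated distributions.

- Uniform distributions have maximum entropy log₂(5) = 2.3219 bits
- The more "peaked" or concentrated a distribution, the lower its entropy

Entropies:
  H(A) = 2.3219 bits
  H(B) = 2.1838 bits
  H(C) = 0.5677 bits

Ranking: A > B > C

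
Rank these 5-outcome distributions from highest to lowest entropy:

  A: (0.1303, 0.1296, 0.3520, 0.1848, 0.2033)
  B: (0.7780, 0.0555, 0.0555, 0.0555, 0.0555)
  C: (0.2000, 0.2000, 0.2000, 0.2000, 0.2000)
C > A > B

Key insight: Entropy is maximized by uniform distributions and minimized by concentrated distributions.

- Uniform distributions have maximum entropy log₂(5) = 2.3219 bits
- The more "peaked" or concentrated a distribution, the lower its entropy

Entropies:
  H(A) = 2.2127 bits
  H(B) = 1.2078 bits
  H(C) = 2.3219 bits

Ranking: C > A > B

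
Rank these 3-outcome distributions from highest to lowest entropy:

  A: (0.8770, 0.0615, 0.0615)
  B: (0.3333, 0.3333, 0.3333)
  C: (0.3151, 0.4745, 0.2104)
B > C > A

Key insight: Entropy is maximized by uniform distributions and minimized by concentrated distributions.

- Uniform distributions have maximum entropy log₂(3) = 1.5850 bits
- The more "peaked" or concentrated a distribution, the lower its entropy

Entropies:
  H(A) = 0.6609 bits
  H(B) = 1.5850 bits
  H(C) = 1.5085 bits

Ranking: B > C > A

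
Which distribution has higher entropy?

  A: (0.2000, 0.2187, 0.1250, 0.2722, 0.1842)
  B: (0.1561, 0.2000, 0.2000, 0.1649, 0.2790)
B

Both distributions are close to uniform, making this a harder comparison.

H(A) = 2.2795 bits
H(B) = 2.2897 bits

The distribution closer to uniform has higher entropy.
Answer: B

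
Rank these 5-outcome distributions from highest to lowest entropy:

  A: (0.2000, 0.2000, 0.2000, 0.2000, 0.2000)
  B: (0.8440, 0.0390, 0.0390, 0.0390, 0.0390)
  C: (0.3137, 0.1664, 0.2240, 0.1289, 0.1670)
A > C > B

Key insight: Entropy is maximized by uniform distributions and minimized by concentrated distributions.

- Uniform distributions have maximum entropy log₂(5) = 2.3219 bits
- The more "peaked" or concentrated a distribution, the lower its entropy

Entropies:
  H(A) = 2.3219 bits
  H(B) = 0.9367 bits
  H(C) = 2.2509 bits

Ranking: A > C > B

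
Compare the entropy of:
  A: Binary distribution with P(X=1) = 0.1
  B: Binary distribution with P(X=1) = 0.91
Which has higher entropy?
A

For binary distributions, entropy is maximized at p=0.5 and decreases as p moves toward 0 or 1.

H(A) = H(0.1) = 0.4690 bits
H(B) = H(0.91) = 0.4365 bits

Distribution A (p=0.1) is closer to uniform (p=0.5), so it has higher entropy.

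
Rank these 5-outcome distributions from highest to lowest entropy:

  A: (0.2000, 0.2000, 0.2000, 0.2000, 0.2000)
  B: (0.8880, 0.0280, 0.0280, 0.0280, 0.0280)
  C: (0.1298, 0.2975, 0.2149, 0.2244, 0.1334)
A > C > B

Key insight: Entropy is maximized by uniform distributions and minimized by concentrated distributions.

- Uniform distributions have maximum entropy log₂(5) = 2.3219 bits
- The more "peaked" or concentrated a distribution, the lower its entropy

Entropies:
  H(A) = 2.3219 bits
  H(B) = 0.7299 bits
  H(C) = 2.2508 bits

Ranking: A > C > B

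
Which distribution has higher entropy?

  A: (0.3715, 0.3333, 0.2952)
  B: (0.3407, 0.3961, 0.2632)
A

Both distributions are close to uniform, making this a harder comparison.

H(A) = 1.5787 bits
H(B) = 1.5653 bits

The distribution closer to uniform has higher entropy.
Answer: A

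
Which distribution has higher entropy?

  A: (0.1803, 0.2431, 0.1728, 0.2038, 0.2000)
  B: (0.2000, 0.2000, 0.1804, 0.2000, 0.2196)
B

Both distributions are close to uniform, making this a harder comparison.

H(A) = 2.3114 bits
H(B) = 2.3191 bits

The distribution closer to uniform has higher entropy.
Answer: B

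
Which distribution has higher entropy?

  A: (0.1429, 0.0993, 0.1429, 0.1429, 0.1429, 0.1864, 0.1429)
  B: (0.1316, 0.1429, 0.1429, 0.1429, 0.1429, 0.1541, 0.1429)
B

Both distributions are close to uniform, making this a harder comparison.

H(A) = 2.7879 bits
H(B) = 2.8061 bits

The distribution closer to uniform has higher entropy.
Answer: B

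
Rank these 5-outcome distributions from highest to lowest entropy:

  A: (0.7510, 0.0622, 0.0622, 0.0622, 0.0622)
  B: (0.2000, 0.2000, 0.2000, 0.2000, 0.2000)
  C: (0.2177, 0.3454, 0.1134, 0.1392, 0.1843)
B > C > A

Key insight: Entropy is maximized by uniform distributions and minimized by concentrated distributions.

- Uniform distributions have maximum entropy log₂(5) = 2.3219 bits
- The more "peaked" or concentrated a distribution, the lower its entropy

Entropies:
  H(A) = 1.3077 bits
  H(B) = 2.3219 bits
  H(C) = 2.2103 bits

Ranking: B > C > A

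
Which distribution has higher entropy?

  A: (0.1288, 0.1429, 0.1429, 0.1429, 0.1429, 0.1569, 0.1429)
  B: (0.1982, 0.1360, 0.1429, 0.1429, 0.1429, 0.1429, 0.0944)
A

Both distributions are close to uniform, making this a harder comparison.

H(A) = 2.8054 bits
H(B) = 2.7799 bits

The distribution closer to uniform has higher entropy.
Answer: A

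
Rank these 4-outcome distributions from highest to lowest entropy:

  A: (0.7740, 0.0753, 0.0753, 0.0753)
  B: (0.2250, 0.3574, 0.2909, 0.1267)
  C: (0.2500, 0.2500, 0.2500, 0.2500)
C > B > A

Key insight: Entropy is maximized by uniform distributions and minimized by concentrated distributions.

- Uniform distributions have maximum entropy log₂(4) = 2.0000 bits
- The more "peaked" or concentrated a distribution, the lower its entropy

Entropies:
  H(A) = 1.1292 bits
  H(B) = 1.9105 bits
  H(C) = 2.0000 bits

Ranking: C > B > A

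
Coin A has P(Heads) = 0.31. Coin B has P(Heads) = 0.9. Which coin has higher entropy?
A

For binary distributions, entropy is maximized at p=0.5 and decreases as p moves toward 0 or 1.

H(A) = H(0.31) = 0.8932 bits
H(B) = H(0.9) = 0.4690 bits

Distribution A (p=0.31) is closer to uniform (p=0.5), so it has higher entropy.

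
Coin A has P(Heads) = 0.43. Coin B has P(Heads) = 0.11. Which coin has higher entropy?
A

For binary distributions, entropy is maximized at p=0.5 and decreases as p moves toward 0 or 1.

H(A) = H(0.43) = 0.9858 bits
H(B) = H(0.11) = 0.4999 bits

Distribution A (p=0.43) is closer to uniform (p=0.5), so it has higher entropy.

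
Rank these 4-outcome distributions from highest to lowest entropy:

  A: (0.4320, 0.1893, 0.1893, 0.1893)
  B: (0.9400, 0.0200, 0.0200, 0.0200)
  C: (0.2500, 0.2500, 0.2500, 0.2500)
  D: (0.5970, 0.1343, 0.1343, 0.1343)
C > A > D > B

Key insight: Entropy is maximized by uniform distributions and minimized by concentrated distributions.

Entropies:
  H(A) = 1.8869 bits
  H(B) = 0.4225 bits
  H(C) = 2.0000 bits
  H(D) = 1.6114 bits

Ranking: C > A > D > B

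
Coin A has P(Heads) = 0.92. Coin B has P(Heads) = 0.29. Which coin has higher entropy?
B

For binary distributions, entropy is maximized at p=0.5 and decreases as p moves toward 0 or 1.

H(A) = H(0.92) = 0.4022 bits
H(B) = H(0.29) = 0.8687 bits

Distribution B (p=0.29) is closer to uniform (p=0.5), so it has higher entropy.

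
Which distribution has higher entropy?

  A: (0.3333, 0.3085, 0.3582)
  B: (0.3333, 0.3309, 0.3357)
B

Both distributions are close to uniform, making this a harder comparison.

H(A) = 1.5823 bits
H(B) = 1.5849 bits

The distribution closer to uniform has higher entropy.
Answer: B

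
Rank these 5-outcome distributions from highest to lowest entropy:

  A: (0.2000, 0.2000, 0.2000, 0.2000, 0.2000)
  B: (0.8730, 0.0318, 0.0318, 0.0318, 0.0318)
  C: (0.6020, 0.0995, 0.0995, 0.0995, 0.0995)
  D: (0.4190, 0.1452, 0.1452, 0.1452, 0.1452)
A > D > C > B

Key insight: Entropy is maximized by uniform distributions and minimized by concentrated distributions.

Entropies:
  H(A) = 2.3219 bits
  H(B) = 0.8032 bits
  H(C) = 1.7658 bits
  H(D) = 2.1430 bits

Ranking: A > D > C > B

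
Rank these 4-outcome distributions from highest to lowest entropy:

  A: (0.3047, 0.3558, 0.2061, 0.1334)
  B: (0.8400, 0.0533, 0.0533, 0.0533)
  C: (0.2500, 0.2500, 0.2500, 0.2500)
C > A > B

Key insight: Entropy is maximized by uniform distributions and minimized by concentrated distributions.

- Uniform distributions have maximum entropy log₂(4) = 2.0000 bits
- The more "peaked" or concentrated a distribution, the lower its entropy

Entropies:
  H(A) = 1.9101 bits
  H(B) = 0.8879 bits
  H(C) = 2.0000 bits

Ranking: C > A > B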